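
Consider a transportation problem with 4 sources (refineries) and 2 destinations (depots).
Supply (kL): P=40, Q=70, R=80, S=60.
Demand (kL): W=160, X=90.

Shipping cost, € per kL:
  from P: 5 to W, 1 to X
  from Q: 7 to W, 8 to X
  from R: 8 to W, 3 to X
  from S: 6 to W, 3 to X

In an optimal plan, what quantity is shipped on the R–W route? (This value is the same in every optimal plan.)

0

Solving gives:
  P->W: 30 kL
  P->X: 10 kL
  Q->W: 70 kL
  R->X: 80 kL
  S->W: 60 kL
Total cost = €1250.
The route R→W is not used.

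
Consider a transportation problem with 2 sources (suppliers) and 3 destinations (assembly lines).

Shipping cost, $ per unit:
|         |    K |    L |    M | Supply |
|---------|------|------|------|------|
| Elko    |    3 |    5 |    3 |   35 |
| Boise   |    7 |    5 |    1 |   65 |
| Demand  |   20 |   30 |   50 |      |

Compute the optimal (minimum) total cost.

260

Optimal allocation:
  Elko→K: 20 batches
  Elko→L: 15 batches
  Boise→L: 15 batches
  Boise→M: 50 batches
Total cost = $260.
(Supply check: Elko ships 35; Boise ships 65.)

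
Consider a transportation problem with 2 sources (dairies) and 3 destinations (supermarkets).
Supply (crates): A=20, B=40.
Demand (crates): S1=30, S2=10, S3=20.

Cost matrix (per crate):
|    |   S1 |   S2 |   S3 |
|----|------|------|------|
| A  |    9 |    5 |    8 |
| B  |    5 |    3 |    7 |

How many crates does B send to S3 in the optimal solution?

0

Optimal shipments:
  A->S3: 20 crates
  B->S1: 30 crates
  B->S2: 10 crates
Total cost = 340.
The route B→S3 is not used.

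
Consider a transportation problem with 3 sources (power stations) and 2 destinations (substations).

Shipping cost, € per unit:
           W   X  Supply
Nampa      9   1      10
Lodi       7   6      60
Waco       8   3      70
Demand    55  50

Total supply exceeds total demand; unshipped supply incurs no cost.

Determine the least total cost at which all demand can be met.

515

A cheapest plan:
  Nampa–X: 10 MWh
  Lodi–W: 55 MWh
  Waco–X: 40 MWh
Total cost = €515.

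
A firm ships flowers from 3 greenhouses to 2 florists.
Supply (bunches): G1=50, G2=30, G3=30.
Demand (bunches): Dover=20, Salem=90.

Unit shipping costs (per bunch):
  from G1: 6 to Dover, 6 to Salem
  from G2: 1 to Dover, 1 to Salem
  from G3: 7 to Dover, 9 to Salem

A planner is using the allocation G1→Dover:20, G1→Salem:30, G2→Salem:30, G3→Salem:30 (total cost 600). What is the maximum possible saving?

40

Current plan cost = 20·6 + 30·6 + 30·1 + 30·9 = 600.
Optimal plan:
  G1→Salem: 50 × 6 = 300
  G2→Salem: 30 × 1 = 30
  G3→Dover: 20 × 7 = 140
  G3→Salem: 10 × 9 = 90
Optimal cost = 560.
Saving = 600 − 560 = 40.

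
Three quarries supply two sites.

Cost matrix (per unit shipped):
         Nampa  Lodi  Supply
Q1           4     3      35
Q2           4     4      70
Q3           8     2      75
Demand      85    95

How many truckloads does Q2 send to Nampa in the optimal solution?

70

Solving gives:
  Q1–Nampa: 15 × 4 = 60
  Q1–Lodi: 20 × 3 = 60
  Q2–Nampa: 70 × 4 = 280
  Q3–Lodi: 75 × 2 = 150
Total cost = 550.
So Q2→Nampa carries 70 truckloads.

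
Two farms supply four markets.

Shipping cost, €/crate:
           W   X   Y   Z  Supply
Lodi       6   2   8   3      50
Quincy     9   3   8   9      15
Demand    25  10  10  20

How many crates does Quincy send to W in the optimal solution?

The minimum-cost plan:
  Lodi→W: 25 × €6 = €150
  Lodi→X: 5 × €2 = €10
  Lodi→Z: 20 × €3 = €60
  Quincy→X: 5 × €3 = €15
  Quincy→Y: 10 × €8 = €80
Total cost = €315.
The route Quincy→W is not used.

0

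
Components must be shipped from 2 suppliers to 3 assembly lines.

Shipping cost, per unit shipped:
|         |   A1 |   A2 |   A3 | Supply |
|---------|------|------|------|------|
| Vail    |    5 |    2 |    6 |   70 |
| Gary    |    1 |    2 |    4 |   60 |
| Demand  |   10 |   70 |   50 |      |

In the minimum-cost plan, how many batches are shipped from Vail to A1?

0

Optimal shipments:
  Vail–A2: 70 × 2 = 140
  Gary–A1: 10 × 1 = 10
  Gary–A3: 50 × 4 = 200
Total cost = 350.
The route Vail→A1 is not used.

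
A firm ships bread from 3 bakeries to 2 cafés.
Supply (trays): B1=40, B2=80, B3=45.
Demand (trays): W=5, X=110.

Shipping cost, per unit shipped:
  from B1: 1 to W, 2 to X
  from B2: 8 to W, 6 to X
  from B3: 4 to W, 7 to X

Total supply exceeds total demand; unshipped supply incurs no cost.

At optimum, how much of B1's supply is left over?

0

Minimum-cost shipments:
  B1→X: 40 × 2 = 80
  B2→X: 70 × 6 = 420
  B3→W: 5 × 4 = 20
Total cost = 520.
B1 ships 40 of its 40, leaving 0.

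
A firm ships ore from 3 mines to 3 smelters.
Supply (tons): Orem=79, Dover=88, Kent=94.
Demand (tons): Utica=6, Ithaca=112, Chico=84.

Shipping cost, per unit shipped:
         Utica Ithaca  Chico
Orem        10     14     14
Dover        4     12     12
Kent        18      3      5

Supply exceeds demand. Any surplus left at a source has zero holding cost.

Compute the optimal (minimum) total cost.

1570

A cheapest plan:
  Orem->Ithaca: 18 × 14 = 252
  Orem->Chico: 2 × 14 = 28
  Dover->Utica: 6 × 4 = 24
  Dover->Chico: 82 × 12 = 984
  Kent->Ithaca: 94 × 3 = 282
Total = 252 + 28 + 24 + 984 + 282 = 1570.
(Supply check: Orem ships 20; Dover ships 88; Kent ships 94.)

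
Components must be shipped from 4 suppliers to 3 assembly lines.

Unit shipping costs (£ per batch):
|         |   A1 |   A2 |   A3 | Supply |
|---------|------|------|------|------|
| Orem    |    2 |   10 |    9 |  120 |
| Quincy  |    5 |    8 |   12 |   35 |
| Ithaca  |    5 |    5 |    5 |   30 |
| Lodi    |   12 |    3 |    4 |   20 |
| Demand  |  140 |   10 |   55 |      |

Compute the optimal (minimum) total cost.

710

An optimal shipping plan:
  Orem→A1: 120 × £2 = £240
  Quincy→A1: 20 × £5 = £100
  Quincy→A2: 10 × £8 = £80
  Quincy→A3: 5 × £12 = £60
  Ithaca→A3: 30 × £5 = £150
  Lodi→A3: 20 × £4 = £80
Total = 240 + 100 + 80 + 60 + 150 + 80 = £710.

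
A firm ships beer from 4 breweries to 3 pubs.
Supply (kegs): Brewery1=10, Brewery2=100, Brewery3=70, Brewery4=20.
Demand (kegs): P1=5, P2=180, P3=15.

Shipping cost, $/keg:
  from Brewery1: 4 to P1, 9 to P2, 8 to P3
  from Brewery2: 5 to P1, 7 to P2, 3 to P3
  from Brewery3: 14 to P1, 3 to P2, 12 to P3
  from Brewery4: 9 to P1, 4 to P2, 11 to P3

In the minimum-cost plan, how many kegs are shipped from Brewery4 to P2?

20

Optimal shipments:
  Brewery1->P1: 5 × $4 = $20
  Brewery1->P2: 5 × $9 = $45
  Brewery2->P2: 85 × $7 = $595
  Brewery2->P3: 15 × $3 = $45
  Brewery3->P2: 70 × $3 = $210
  Brewery4->P2: 20 × $4 = $80
Total cost = $995.
So Brewery4→P2 carries 20 kegs.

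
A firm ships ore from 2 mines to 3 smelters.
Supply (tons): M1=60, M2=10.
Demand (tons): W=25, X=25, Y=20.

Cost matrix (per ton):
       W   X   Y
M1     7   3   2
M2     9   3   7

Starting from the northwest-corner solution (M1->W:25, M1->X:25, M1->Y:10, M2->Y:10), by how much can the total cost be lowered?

Current plan cost = 25·7 + 25·3 + 10·2 + 10·7 = 340.
Optimal plan:
  M1–W: 25 tons
  M1–X: 15 tons
  M1–Y: 20 tons
  M2–X: 10 tons
Optimal cost = 290.
Saving = 340 − 290 = 50.

50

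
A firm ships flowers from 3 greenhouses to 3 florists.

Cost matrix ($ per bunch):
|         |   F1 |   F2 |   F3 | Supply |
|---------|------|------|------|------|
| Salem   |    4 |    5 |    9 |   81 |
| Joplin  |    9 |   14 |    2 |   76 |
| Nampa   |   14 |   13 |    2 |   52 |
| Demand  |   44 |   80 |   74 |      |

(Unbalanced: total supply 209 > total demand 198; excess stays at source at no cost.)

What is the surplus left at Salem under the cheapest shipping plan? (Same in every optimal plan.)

0

An optimal plan:
  Salem–F1: 1 × $4 = $4
  Salem–F2: 80 × $5 = $400
  Joplin–F1: 43 × $9 = $387
  Joplin–F3: 33 × $2 = $66
  Nampa–F3: 41 × $2 = $82
Total cost = $939.
Salem ships 81 of its 81, leaving 0.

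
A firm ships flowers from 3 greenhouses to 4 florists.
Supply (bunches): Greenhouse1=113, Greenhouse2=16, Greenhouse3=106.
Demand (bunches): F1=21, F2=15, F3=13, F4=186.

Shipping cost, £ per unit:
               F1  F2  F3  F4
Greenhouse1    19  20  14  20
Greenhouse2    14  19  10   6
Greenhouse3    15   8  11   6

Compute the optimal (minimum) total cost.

One minimum-cost allocation:
  Greenhouse1->F1: 21 × £19 = £399
  Greenhouse1->F2: 15 × £20 = £300
  Greenhouse1->F3: 13 × £14 = £182
  Greenhouse1->F4: 64 × £20 = £1280
  Greenhouse2->F4: 16 × £6 = £96
  Greenhouse3->F4: 106 × £6 = £636
Total = 399 + 300 + 182 + 1280 + 96 + 636 = £2893.
(Supply check: Greenhouse1 ships 113; Greenhouse2 ships 16; Greenhouse3 ships 106.)

2893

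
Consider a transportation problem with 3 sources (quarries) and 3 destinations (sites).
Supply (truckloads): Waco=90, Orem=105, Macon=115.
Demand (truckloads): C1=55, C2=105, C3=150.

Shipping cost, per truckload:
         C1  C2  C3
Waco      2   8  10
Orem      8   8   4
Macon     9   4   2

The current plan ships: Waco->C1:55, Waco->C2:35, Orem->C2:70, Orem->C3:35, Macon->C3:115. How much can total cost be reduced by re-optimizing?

Current plan cost = 55·2 + 35·8 + 70·8 + 35·4 + 115·2 = 1320.
Optimal plan:
  Waco→C1: 55 × 2 = 110
  Waco→C2: 35 × 8 = 280
  Orem→C3: 105 × 4 = 420
  Macon→C2: 70 × 4 = 280
  Macon→C3: 45 × 2 = 90
Optimal cost = 1180.
Saving = 1320 − 1180 = 140.

140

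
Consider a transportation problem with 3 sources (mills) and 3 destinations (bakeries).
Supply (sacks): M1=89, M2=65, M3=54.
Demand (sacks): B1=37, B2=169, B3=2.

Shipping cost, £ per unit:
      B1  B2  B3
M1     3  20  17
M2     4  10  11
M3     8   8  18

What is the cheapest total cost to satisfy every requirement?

2227

One minimum-cost allocation:
  M1–B1: 37 × £3 = £111
  M1–B2: 50 × £20 = £1000
  M1–B3: 2 × £17 = £34
  M2–B2: 65 × £10 = £650
  M3–B2: 54 × £8 = £432
Total = 111 + 1000 + 34 + 650 + 432 = £2227.
(Supply check: M1 ships 89; M2 ships 65; M3 ships 54.)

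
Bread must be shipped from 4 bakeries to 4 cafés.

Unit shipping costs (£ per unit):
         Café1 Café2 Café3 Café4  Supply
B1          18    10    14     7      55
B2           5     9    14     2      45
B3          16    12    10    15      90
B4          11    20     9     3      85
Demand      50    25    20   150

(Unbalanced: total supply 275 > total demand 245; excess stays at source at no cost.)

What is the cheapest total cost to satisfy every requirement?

1575

A cheapest plan:
  B1→Café4: 55 × £7 = £385
  B2→Café1: 35 × £5 = £175
  B2→Café4: 10 × £2 = £20
  B3→Café1: 15 × £16 = £240
  B3→Café2: 25 × £12 = £300
  B3→Café3: 20 × £10 = £200
  B4→Café4: 85 × £3 = £255
Total = 385 + 175 + 20 + 240 + 300 + 200 + 255 = £1575.
(Supply check: B1 ships 55; B2 ships 45; B3 ships 60; B4 ships 85.)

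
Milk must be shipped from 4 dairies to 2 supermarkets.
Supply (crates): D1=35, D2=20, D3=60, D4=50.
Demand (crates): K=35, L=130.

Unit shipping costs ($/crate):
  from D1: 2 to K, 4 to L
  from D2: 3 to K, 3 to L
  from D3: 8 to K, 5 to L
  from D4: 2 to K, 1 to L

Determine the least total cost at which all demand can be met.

One minimum-cost allocation:
  D1 to K: 35 × $2 = $70
  D2 to L: 20 × $3 = $60
  D3 to L: 60 × $5 = $300
  D4 to L: 50 × $1 = $50
Total = 70 + 60 + 300 + 50 = $480.

480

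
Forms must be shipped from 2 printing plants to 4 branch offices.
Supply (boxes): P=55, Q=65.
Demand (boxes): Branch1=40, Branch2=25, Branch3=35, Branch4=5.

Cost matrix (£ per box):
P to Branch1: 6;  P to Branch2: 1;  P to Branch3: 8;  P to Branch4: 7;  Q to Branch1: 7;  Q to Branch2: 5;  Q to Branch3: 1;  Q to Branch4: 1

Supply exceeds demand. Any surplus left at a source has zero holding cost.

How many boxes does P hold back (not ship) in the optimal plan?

An optimal plan:
  P→Branch1: 30 × £6 = £180
  P→Branch2: 25 × £1 = £25
  Q→Branch1: 10 × £7 = £70
  Q→Branch3: 35 × £1 = £35
  Q→Branch4: 5 × £1 = £5
Total cost = £315.
P ships 55 of its 55, leaving 0.

0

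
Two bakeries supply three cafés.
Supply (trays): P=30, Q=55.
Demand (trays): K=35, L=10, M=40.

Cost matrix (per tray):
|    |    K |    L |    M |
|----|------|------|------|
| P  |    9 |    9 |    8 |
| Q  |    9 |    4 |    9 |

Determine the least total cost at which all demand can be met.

One minimum-cost allocation:
  P–M: 30 × 8 = 240
  Q–K: 35 × 9 = 315
  Q–L: 10 × 4 = 40
  Q–M: 10 × 9 = 90
Total = 240 + 315 + 40 + 90 = 685.
(Supply check: P ships 30; Q ships 55.)

685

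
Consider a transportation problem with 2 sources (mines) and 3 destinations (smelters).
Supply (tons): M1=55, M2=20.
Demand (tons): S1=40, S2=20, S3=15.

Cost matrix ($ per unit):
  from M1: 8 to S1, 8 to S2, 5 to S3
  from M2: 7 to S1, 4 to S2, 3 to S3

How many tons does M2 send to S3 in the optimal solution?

Optimal shipments:
  M1 to S1: 40 × $8 = $320
  M1 to S3: 15 × $5 = $75
  M2 to S2: 20 × $4 = $80
Total cost = $475.
The route M2→S3 is not used.

0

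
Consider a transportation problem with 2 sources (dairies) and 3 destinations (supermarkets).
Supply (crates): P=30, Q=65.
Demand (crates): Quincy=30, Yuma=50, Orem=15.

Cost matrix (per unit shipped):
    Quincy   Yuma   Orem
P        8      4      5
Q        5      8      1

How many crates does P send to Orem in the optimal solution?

Optimal shipments:
  P->Yuma: 30 × 4 = 120
  Q->Quincy: 30 × 5 = 150
  Q->Yuma: 20 × 8 = 160
  Q->Orem: 15 × 1 = 15
Total cost = 445.
The route P→Orem is not used.

0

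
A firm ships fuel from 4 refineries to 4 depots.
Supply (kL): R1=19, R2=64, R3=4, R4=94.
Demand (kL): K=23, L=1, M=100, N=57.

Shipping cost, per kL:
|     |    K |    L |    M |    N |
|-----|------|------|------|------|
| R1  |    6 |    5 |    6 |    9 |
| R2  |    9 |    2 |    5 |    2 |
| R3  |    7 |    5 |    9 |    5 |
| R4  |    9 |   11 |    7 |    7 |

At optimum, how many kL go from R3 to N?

0

Optimal shipments:
  R1->K: 19 × 6 = 114
  R2->L: 1 × 2 = 2
  R2->M: 6 × 5 = 30
  R2->N: 57 × 2 = 114
  R3->K: 4 × 7 = 28
  R4->M: 94 × 7 = 658
Total cost = 946.
The route R3→N is not used.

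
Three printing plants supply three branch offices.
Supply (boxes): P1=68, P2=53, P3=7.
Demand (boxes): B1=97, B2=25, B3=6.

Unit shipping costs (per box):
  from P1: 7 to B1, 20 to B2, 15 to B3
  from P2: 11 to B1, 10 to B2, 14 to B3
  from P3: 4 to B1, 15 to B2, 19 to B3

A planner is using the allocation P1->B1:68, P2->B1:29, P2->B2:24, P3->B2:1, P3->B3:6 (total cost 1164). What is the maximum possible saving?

Current plan cost = 68·7 + 29·11 + 24·10 + 1·15 + 6·19 = 1164.
Optimal plan:
  P1→B1: 68 boxes
  P2→B1: 22 boxes
  P2→B2: 25 boxes
  P2→B3: 6 boxes
  P3→B1: 7 boxes
Optimal cost = 1080.
Saving = 1164 − 1080 = 84.

84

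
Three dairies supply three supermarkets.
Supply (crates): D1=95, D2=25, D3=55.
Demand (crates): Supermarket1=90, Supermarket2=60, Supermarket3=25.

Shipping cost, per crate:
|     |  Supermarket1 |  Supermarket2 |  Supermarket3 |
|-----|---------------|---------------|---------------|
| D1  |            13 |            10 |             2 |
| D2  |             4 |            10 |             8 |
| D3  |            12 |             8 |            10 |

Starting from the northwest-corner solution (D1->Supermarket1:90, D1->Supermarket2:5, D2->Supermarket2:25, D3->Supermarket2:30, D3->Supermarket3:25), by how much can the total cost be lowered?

Current plan cost = 90·13 + 5·10 + 25·10 + 30·8 + 25·10 = 1960.
Optimal plan:
  D1→Supermarket1: 65 × 13 = 845
  D1→Supermarket2: 5 × 10 = 50
  D1→Supermarket3: 25 × 2 = 50
  D2→Supermarket1: 25 × 4 = 100
  D3→Supermarket2: 55 × 8 = 440
Optimal cost = 1485.
Saving = 1960 − 1485 = 475.

475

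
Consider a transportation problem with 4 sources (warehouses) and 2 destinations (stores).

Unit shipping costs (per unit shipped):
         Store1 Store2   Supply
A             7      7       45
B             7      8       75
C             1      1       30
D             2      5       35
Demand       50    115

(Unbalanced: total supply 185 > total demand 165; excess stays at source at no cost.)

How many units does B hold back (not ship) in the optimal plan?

Minimum-cost shipments:
  A to Store2: 45 units
  B to Store1: 15 units
  B to Store2: 40 units
  C to Store2: 30 units
  D to Store1: 35 units
Total cost = 840.
B ships 55 of its 75, leaving 20.

20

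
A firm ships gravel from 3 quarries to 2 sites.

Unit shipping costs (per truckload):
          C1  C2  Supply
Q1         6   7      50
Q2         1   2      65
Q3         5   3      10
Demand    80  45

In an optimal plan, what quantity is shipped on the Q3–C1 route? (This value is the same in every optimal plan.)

The minimum-cost plan:
  Q1->C1: 15 × 6 = 90
  Q1->C2: 35 × 7 = 245
  Q2->C1: 65 × 1 = 65
  Q3->C2: 10 × 3 = 30
Total cost = 430.
The route Q3→C1 is not used.

0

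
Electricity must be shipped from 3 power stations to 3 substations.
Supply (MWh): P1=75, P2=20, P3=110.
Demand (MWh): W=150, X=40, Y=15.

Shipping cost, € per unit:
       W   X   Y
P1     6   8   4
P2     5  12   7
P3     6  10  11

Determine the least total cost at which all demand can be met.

1260

One minimum-cost allocation:
  P1–W: 20 × €6 = €120
  P1–X: 40 × €8 = €320
  P1–Y: 15 × €4 = €60
  P2–W: 20 × €5 = €100
  P3–W: 110 × €6 = €660
Total = 120 + 320 + 60 + 100 + 660 = €1260.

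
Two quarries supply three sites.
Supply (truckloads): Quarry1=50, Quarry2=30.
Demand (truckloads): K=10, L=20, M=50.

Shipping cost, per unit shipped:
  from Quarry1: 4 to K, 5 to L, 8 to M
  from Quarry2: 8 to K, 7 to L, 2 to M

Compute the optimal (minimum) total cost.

Optimal allocation:
  Quarry1->K: 10 × 4 = 40
  Quarry1->L: 20 × 5 = 100
  Quarry1->M: 20 × 8 = 160
  Quarry2->M: 30 × 2 = 60
Total = 40 + 100 + 160 + 60 = 360.

360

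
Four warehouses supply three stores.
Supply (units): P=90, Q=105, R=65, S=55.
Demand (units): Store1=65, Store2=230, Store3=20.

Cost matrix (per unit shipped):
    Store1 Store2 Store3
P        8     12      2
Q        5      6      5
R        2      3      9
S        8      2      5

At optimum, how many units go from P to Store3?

20

The minimum-cost plan:
  P–Store1: 65 × 8 = 520
  P–Store2: 5 × 12 = 60
  P–Store3: 20 × 2 = 40
  Q–Store2: 105 × 6 = 630
  R–Store2: 65 × 3 = 195
  S–Store2: 55 × 2 = 110
Total cost = 1555.
So P→Store3 carries 20 units.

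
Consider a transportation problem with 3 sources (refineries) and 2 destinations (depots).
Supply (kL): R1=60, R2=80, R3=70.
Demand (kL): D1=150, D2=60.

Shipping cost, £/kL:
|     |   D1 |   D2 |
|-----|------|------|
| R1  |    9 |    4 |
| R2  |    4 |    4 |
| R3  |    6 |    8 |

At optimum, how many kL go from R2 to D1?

The minimum-cost plan:
  R1→D2: 60 × £4 = £240
  R2→D1: 80 × £4 = £320
  R3→D1: 70 × £6 = £420
Total cost = £980.
So R2→D1 carries 80 kL.

80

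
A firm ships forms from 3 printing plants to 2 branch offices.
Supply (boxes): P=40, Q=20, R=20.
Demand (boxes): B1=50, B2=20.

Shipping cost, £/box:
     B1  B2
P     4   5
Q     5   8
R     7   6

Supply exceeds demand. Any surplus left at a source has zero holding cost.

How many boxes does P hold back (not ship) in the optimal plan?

0

Minimum-cost shipments:
  P->B1: 30 × £4 = £120
  P->B2: 10 × £5 = £50
  Q->B1: 20 × £5 = £100
  R->B2: 10 × £6 = £60
Total cost = £330.
P ships 40 of its 40, leaving 0.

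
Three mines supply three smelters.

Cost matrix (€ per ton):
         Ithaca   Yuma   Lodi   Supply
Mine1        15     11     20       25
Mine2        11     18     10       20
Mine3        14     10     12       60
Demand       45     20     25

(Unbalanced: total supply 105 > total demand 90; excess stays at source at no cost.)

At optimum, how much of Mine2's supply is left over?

An optimal plan:
  Mine1->Yuma: 10 tons
  Mine2->Ithaca: 20 tons
  Mine3->Ithaca: 25 tons
  Mine3->Yuma: 10 tons
  Mine3->Lodi: 25 tons
Total cost = €1080.
Mine2 ships 20 of its 20, leaving 0.

0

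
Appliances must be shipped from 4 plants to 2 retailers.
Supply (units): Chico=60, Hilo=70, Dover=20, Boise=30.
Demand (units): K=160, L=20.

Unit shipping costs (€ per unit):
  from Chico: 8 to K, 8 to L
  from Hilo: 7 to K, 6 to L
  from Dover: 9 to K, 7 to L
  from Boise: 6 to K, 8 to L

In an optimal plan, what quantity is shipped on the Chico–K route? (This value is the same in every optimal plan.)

60

The minimum-cost plan:
  Chico→K: 60 × €8 = €480
  Hilo→K: 70 × €7 = €490
  Dover→L: 20 × €7 = €140
  Boise→K: 30 × €6 = €180
Total cost = €1290.
So Chico→K carries 60 units.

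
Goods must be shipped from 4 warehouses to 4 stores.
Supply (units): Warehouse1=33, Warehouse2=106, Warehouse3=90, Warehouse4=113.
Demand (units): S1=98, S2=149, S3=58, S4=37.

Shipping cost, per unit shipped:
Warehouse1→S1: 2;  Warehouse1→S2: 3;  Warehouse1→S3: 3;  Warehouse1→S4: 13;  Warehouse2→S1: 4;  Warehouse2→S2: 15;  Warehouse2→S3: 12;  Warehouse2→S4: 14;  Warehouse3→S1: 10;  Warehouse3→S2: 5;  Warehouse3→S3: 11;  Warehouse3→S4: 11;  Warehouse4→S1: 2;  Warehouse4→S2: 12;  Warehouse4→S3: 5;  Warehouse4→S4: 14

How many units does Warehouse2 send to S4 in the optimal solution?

37

Solving gives:
  Warehouse1 to S2: 33 × 3 = 99
  Warehouse2 to S1: 69 × 4 = 276
  Warehouse2 to S4: 37 × 14 = 518
  Warehouse3 to S2: 90 × 5 = 450
  Warehouse4 to S1: 29 × 2 = 58
  Warehouse4 to S2: 26 × 12 = 312
  Warehouse4 to S3: 58 × 5 = 290
Total cost = 2003.
So Warehouse2→S4 carries 37 units.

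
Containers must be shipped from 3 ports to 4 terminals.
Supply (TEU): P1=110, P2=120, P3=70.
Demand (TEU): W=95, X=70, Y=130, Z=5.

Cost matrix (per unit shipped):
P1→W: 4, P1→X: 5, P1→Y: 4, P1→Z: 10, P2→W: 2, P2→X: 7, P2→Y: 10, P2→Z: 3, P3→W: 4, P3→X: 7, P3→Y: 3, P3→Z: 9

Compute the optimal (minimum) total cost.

1045

An optimal shipping plan:
  P1→X: 50 TEU
  P1→Y: 60 TEU
  P2→W: 95 TEU
  P2→X: 20 TEU
  P2→Z: 5 TEU
  P3→Y: 70 TEU
Total cost = 1045.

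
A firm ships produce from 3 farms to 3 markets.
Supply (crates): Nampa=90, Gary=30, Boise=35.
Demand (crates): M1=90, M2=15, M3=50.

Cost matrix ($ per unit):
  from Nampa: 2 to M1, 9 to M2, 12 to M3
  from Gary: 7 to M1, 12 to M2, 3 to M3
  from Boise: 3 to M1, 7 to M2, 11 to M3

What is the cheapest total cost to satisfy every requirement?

595

A cheapest plan:
  Nampa->M1: 90 crates
  Gary->M3: 30 crates
  Boise->M2: 15 crates
  Boise->M3: 20 crates
Total cost = $595.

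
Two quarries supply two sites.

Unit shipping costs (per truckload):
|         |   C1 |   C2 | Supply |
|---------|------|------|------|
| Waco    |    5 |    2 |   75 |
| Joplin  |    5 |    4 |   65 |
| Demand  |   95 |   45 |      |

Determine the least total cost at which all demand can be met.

An optimal shipping plan:
  Waco->C1: 30 truckloads
  Waco->C2: 45 truckloads
  Joplin->C1: 65 truckloads
Total cost = 565.

565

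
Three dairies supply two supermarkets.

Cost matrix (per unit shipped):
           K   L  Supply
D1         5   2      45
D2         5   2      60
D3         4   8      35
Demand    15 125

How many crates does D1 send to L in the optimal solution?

45

The minimum-cost plan:
  D1–L: 45 × 2 = 90
  D2–L: 60 × 2 = 120
  D3–K: 15 × 4 = 60
  D3–L: 20 × 8 = 160
Total cost = 430.
So D1→L carries 45 crates.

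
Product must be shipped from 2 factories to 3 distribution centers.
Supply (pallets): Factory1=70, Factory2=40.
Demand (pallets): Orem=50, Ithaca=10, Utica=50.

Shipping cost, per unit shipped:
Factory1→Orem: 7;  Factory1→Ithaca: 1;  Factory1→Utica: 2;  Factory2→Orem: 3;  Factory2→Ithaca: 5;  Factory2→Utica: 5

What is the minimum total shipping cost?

A cheapest plan:
  Factory1 to Orem: 10 × 7 = 70
  Factory1 to Ithaca: 10 × 1 = 10
  Factory1 to Utica: 50 × 2 = 100
  Factory2 to Orem: 40 × 3 = 120
Total = 70 + 10 + 100 + 120 = 300.
(Supply check: Factory1 ships 70; Factory2 ships 40.)

300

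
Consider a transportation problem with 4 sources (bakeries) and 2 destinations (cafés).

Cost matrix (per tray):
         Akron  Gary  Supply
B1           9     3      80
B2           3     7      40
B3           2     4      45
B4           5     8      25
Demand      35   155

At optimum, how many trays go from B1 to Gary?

Solving gives:
  B1->Gary: 80 trays
  B2->Akron: 35 trays
  B2->Gary: 5 trays
  B3->Gary: 45 trays
  B4->Gary: 25 trays
Total cost = 760.
So B1→Gary carries 80 trays.

80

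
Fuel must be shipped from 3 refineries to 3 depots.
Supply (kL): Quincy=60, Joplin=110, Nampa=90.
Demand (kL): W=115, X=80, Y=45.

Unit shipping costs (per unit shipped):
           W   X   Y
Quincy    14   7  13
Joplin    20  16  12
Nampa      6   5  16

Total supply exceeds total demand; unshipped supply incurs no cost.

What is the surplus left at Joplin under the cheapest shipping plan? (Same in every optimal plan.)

An optimal plan:
  Quincy to X: 60 × 7 = 420
  Joplin to W: 25 × 20 = 500
  Joplin to X: 20 × 16 = 320
  Joplin to Y: 45 × 12 = 540
  Nampa to W: 90 × 6 = 540
Total cost = 2320.
Joplin ships 90 of its 110, leaving 20.

20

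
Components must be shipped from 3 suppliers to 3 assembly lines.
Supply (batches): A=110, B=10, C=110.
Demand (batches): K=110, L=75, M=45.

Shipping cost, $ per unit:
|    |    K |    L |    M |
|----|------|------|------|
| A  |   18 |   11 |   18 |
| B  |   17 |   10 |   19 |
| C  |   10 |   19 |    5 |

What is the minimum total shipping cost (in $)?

2500

Optimal allocation:
  A–K: 35 batches
  A–L: 75 batches
  B–K: 10 batches
  C–K: 65 batches
  C–M: 45 batches
Total cost = $2500.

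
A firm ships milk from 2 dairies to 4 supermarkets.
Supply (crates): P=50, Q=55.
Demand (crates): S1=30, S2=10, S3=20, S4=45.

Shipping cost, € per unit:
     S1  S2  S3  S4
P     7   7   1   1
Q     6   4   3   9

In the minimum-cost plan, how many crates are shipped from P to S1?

0

Solving gives:
  P to S3: 5 crates
  P to S4: 45 crates
  Q to S1: 30 crates
  Q to S2: 10 crates
  Q to S3: 15 crates
Total cost = €315.
The route P→S1 is not used.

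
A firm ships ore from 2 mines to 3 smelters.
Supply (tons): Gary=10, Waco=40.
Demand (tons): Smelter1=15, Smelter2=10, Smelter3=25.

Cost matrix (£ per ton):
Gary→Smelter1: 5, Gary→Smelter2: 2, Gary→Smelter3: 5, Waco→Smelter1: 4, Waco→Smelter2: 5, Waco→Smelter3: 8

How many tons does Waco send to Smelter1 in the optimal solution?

Solving gives:
  Gary–Smelter2: 10 × £2 = £20
  Waco–Smelter1: 15 × £4 = £60
  Waco–Smelter3: 25 × £8 = £200
Total cost = £280.
So Waco→Smelter1 carries 15 tons.

15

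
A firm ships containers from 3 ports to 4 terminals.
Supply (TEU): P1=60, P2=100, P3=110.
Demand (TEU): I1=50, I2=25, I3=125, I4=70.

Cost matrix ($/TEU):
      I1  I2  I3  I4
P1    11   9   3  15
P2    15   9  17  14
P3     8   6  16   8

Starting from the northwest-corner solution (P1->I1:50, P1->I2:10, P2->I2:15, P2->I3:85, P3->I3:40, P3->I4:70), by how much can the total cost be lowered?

890

Current plan cost = 50·11 + 10·9 + 15·9 + 85·17 + 40·16 + 70·8 = $3420.
Optimal plan:
  P1–I3: 60 × $3 = $180
  P2–I2: 25 × $9 = $225
  P2–I3: 65 × $17 = $1105
  P2–I4: 10 × $14 = $140
  P3–I1: 50 × $8 = $400
  P3–I4: 60 × $8 = $480
Optimal cost = $2530.
Saving = 3420 − 2530 = $890.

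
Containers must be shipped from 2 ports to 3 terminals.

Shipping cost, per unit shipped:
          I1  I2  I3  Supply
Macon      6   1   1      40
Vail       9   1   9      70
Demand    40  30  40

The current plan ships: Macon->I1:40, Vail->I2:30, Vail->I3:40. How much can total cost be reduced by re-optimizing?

200

Current plan cost = 40·6 + 30·1 + 40·9 = 630.
Optimal plan:
  Macon→I3: 40 × 1 = 40
  Vail→I1: 40 × 9 = 360
  Vail→I2: 30 × 1 = 30
Optimal cost = 430.
Saving = 630 − 430 = 200.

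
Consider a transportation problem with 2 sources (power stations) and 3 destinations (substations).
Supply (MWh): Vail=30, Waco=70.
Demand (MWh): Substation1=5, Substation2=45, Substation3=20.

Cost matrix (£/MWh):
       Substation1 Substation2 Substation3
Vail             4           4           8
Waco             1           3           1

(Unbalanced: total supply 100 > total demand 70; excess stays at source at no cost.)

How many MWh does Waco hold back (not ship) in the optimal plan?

0

An optimal plan:
  Waco to Substation1: 5 × £1 = £5
  Waco to Substation2: 45 × £3 = £135
  Waco to Substation3: 20 × £1 = £20
Total cost = £160.
Waco ships 70 of its 70, leaving 0.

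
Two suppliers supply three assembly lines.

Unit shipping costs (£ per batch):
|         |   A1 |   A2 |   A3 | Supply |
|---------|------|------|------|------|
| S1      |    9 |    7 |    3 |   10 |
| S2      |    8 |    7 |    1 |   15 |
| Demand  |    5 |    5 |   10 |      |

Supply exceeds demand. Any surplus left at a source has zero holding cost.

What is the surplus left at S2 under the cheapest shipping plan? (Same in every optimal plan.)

0

Minimum-cost shipments:
  S1->A2: 5 × £7 = £35
  S2->A1: 5 × £8 = £40
  S2->A3: 10 × £1 = £10
Total cost = £85.
S2 ships 15 of its 15, leaving 0.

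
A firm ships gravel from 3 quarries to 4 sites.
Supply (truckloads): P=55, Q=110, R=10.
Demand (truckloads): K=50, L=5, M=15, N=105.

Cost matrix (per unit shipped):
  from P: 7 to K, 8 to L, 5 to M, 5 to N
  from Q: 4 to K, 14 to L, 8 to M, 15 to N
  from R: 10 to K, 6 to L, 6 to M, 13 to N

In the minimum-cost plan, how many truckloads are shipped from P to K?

The minimum-cost plan:
  P->N: 55 truckloads
  Q->K: 50 truckloads
  Q->M: 10 truckloads
  Q->N: 50 truckloads
  R->L: 5 truckloads
  R->M: 5 truckloads
Total cost = 1365.
The route P→K is not used.

0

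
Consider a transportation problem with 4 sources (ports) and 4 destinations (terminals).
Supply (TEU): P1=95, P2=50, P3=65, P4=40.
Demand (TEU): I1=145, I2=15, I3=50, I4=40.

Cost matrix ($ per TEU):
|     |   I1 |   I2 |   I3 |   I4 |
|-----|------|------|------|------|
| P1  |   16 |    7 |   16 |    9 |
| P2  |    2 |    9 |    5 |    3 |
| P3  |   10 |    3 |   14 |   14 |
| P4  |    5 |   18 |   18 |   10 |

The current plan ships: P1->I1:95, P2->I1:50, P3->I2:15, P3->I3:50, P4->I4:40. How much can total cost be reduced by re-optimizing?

Current plan cost = 95·16 + 50·2 + 15·3 + 50·14 + 40·10 = $2765.
Optimal plan:
  P1–I2: 5 × $7 = $35
  P1–I3: 50 × $16 = $800
  P1–I4: 40 × $9 = $360
  P2–I1: 50 × $2 = $100
  P3–I1: 55 × $10 = $550
  P3–I2: 10 × $3 = $30
  P4–I1: 40 × $5 = $200
Optimal cost = $2075.
Saving = 2765 − 2075 = $690.

690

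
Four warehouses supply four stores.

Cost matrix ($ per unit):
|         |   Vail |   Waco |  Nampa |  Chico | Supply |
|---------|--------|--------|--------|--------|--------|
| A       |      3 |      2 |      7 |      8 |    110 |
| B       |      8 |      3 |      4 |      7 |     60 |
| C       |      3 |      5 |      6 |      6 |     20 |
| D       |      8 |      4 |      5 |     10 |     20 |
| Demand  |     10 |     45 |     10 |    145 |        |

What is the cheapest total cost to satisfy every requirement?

Optimal allocation:
  A to Vail: 10 × $3 = $30
  A to Waco: 35 × $2 = $70
  A to Chico: 65 × $8 = $520
  B to Chico: 60 × $7 = $420
  C to Chico: 20 × $6 = $120
  D to Waco: 10 × $4 = $40
  D to Nampa: 10 × $5 = $50
Total = 30 + 70 + 520 + 420 + 120 + 40 + 50 = $1250.
(Supply check: A ships 110; B ships 60; C ships 20; D ships 20.)

1250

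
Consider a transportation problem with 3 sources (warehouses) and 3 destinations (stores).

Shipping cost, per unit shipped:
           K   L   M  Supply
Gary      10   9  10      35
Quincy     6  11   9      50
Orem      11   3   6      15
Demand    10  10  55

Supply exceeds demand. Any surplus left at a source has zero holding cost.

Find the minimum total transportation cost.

An optimal shipping plan:
  Gary->M: 10 units
  Quincy->K: 10 units
  Quincy->M: 40 units
  Orem->L: 10 units
  Orem->M: 5 units
Total cost = 580.

580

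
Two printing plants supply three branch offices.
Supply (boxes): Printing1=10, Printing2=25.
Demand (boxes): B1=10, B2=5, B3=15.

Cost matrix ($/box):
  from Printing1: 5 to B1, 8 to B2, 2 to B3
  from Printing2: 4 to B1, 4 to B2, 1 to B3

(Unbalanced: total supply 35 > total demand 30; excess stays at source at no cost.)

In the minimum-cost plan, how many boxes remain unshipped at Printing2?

Minimum-cost shipments:
  Printing1 to B3: 5 boxes
  Printing2 to B1: 10 boxes
  Printing2 to B2: 5 boxes
  Printing2 to B3: 10 boxes
Total cost = $80.
Printing2 ships 25 of its 25, leaving 0.

0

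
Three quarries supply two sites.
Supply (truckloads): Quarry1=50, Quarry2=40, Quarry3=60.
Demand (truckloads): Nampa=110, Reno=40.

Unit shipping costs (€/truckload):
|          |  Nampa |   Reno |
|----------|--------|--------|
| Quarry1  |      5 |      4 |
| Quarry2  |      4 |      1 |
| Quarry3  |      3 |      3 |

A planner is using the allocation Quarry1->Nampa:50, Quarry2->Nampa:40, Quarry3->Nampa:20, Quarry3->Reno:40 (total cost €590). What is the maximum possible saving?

120

Current plan cost = 50·5 + 40·4 + 20·3 + 40·3 = €590.
Optimal plan:
  Quarry1→Nampa: 50 × €5 = €250
  Quarry2→Reno: 40 × €1 = €40
  Quarry3→Nampa: 60 × €3 = €180
Optimal cost = €470.
Saving = 590 − 470 = €120.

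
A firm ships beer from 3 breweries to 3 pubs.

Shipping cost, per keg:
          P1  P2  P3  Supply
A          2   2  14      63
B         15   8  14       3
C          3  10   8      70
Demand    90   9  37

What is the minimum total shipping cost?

Optimal allocation:
  A to P1: 57 kegs
  A to P2: 6 kegs
  B to P2: 3 kegs
  C to P1: 33 kegs
  C to P3: 37 kegs
Total cost = 545.
(Supply check: A ships 63; B ships 3; C ships 70.)

545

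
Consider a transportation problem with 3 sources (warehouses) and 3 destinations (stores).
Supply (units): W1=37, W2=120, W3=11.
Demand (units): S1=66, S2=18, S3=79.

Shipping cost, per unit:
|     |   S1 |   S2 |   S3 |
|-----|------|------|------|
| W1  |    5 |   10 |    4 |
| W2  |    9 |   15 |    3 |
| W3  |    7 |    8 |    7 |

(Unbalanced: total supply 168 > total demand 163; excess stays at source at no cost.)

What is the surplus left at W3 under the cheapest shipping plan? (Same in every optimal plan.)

0

Minimum-cost shipments:
  W1->S1: 30 units
  W1->S2: 7 units
  W2->S1: 36 units
  W2->S3: 79 units
  W3->S2: 11 units
Total cost = 869.
W3 ships 11 of its 11, leaving 0.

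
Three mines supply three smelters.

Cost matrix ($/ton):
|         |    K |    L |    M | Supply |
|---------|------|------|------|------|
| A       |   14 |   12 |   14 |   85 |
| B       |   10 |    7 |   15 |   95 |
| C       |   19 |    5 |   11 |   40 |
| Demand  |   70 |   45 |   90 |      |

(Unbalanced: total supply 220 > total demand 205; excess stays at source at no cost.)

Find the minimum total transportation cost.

One minimum-cost allocation:
  A->M: 70 tons
  B->K: 70 tons
  B->L: 25 tons
  C->L: 20 tons
  C->M: 20 tons
Total cost = $2175.

2175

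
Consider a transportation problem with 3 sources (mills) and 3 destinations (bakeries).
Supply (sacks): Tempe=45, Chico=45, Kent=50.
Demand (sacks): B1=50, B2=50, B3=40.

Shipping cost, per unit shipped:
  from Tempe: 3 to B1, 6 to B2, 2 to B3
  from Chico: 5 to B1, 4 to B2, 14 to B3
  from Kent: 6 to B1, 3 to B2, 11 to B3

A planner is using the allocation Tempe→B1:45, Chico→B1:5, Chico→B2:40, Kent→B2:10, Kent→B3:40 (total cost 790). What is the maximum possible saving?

Current plan cost = 45·3 + 5·5 + 40·4 + 10·3 + 40·11 = 790.
Optimal plan:
  Tempe–B1: 5 × 3 = 15
  Tempe–B3: 40 × 2 = 80
  Chico–B1: 45 × 5 = 225
  Kent–B2: 50 × 3 = 150
Optimal cost = 470.
Saving = 790 − 470 = 320.

320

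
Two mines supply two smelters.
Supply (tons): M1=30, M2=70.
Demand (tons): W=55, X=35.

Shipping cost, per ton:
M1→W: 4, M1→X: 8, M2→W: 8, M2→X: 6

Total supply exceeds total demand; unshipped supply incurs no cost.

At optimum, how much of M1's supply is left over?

An optimal plan:
  M1->W: 30 × 4 = 120
  M2->W: 25 × 8 = 200
  M2->X: 35 × 6 = 210
Total cost = 530.
M1 ships 30 of its 30, leaving 0.

0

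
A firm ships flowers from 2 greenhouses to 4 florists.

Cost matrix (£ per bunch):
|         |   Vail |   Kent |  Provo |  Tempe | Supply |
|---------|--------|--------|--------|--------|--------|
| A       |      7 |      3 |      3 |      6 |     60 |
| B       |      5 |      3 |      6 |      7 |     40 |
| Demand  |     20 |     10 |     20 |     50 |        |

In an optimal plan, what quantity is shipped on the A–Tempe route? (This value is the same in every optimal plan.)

40

The minimum-cost plan:
  A–Provo: 20 × £3 = £60
  A–Tempe: 40 × £6 = £240
  B–Vail: 20 × £5 = £100
  B–Kent: 10 × £3 = £30
  B–Tempe: 10 × £7 = £70
Total cost = £500.
So A→Tempe carries 40 bunches.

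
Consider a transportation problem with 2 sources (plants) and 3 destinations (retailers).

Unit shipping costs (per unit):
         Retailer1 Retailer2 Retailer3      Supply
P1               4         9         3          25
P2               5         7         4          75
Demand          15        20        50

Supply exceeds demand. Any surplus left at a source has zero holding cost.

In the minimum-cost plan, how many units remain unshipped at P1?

0

Minimum-cost shipments:
  P1->Retailer3: 25 units
  P2->Retailer1: 15 units
  P2->Retailer2: 20 units
  P2->Retailer3: 25 units
Total cost = 390.
P1 ships 25 of its 25, leaving 0.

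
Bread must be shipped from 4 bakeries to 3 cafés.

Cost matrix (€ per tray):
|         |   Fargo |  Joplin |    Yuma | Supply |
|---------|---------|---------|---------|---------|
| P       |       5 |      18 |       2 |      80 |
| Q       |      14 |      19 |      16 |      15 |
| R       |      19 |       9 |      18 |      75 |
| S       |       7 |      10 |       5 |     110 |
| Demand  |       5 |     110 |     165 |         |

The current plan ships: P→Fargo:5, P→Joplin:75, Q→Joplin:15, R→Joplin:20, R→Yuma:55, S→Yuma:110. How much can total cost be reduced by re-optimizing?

1610

Current plan cost = 5·5 + 75·18 + 15·19 + 20·9 + 55·18 + 110·5 = €3380.
Optimal plan:
  P->Yuma: 80 × €2 = €160
  Q->Fargo: 5 × €14 = €70
  Q->Joplin: 10 × €19 = €190
  R->Joplin: 75 × €9 = €675
  S->Joplin: 25 × €10 = €250
  S->Yuma: 85 × €5 = €425
Optimal cost = €1770.
Saving = 3380 − 1770 = €1610.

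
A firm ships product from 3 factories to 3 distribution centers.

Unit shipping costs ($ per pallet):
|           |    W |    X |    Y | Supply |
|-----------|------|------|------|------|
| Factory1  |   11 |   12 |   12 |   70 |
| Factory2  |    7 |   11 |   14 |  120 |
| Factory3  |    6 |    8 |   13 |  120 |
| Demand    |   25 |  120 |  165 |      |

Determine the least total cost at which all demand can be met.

One minimum-cost allocation:
  Factory1–Y: 70 × $12 = $840
  Factory2–W: 25 × $7 = $175
  Factory2–Y: 95 × $14 = $1330
  Factory3–X: 120 × $8 = $960
Total = 840 + 175 + 1330 + 960 = $3305.

3305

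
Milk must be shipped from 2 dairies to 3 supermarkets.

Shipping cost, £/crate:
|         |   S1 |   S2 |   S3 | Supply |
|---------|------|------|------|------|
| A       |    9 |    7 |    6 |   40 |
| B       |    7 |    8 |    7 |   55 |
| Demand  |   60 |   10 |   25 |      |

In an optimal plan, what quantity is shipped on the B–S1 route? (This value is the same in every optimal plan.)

55

Optimal shipments:
  A to S1: 5 × £9 = £45
  A to S2: 10 × £7 = £70
  A to S3: 25 × £6 = £150
  B to S1: 55 × £7 = £385
Total cost = £650.
So B→S1 carries 55 crates.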